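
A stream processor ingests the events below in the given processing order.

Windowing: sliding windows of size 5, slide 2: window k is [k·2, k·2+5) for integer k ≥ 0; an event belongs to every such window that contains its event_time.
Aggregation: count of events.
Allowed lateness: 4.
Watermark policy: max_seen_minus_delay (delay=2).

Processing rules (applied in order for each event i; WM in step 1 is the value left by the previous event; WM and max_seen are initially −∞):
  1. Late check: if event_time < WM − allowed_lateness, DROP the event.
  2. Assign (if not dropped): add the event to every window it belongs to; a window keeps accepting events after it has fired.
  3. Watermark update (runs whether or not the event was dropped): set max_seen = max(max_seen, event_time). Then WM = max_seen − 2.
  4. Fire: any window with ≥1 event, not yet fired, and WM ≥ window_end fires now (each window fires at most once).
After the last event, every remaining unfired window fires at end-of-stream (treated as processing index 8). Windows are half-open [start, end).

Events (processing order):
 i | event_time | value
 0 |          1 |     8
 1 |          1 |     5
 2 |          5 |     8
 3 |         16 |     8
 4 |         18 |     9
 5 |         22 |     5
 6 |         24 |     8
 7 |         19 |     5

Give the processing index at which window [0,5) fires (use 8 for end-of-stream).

3

i=0 t=1 v=8: → [0,5); WM=-1
i=1 t=1 v=5: → [0,5); WM=-1
i=2 t=5 v=8: → [4,9),[2,7); WM=3
i=3 t=16 v=8: → [16,21),[14,19),[12,17); WM=14; [0,5) fires=2 [2,7) fires=1 [4,9) fires=1
i=4 t=18 v=9: → [18,23),[16,21),[14,19); WM=16
i=5 t=22 v=5: → [22,27),[20,25),[18,23); WM=20; [12,17) fires=1 [14,19) fires=2
i=6 t=24 v=8: → [24,29),[22,27),[20,25); WM=22; [16,21) fires=2
i=7 t=19 v=5: → [18,23),[16,21); WM=22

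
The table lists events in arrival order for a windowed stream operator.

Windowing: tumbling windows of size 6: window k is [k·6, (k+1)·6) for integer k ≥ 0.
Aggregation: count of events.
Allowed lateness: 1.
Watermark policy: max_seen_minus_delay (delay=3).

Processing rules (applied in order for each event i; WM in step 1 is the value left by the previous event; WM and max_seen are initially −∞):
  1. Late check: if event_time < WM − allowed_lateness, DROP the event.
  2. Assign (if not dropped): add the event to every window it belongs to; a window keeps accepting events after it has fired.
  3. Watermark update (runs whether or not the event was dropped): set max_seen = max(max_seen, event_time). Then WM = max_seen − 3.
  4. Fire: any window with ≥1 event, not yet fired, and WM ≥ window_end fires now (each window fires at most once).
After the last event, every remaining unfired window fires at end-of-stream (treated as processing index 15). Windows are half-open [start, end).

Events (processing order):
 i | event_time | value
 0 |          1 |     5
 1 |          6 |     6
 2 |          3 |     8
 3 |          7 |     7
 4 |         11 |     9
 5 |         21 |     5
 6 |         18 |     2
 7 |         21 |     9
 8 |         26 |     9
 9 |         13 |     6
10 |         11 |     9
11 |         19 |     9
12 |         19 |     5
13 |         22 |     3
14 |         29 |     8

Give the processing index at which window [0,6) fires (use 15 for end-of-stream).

i=0 t=1 v=5: → [0,6); WM=-2
i=1 t=6 v=6: → [6,12); WM=3
i=2 t=3 v=8: → [0,6); WM=3
i=3 t=7 v=7: → [6,12); WM=4
i=4 t=11 v=9: → [6,12); WM=8; [0,6) fires=2
i=5 t=21 v=5: → [18,24); WM=18; [6,12) fires=3
i=6 t=18 v=2: → [18,24); WM=18
i=7 t=21 v=9: → [18,24); WM=18
i=8 t=26 v=9: → [24,30); WM=23
i=9 t=13 v=6: DROP (t<23-1); WM=23
i=10 t=11 v=9: DROP (t<23-1); WM=23
i=11 t=19 v=9: DROP (t<23-1); WM=23
i=12 t=19 v=5: DROP (t<23-1); WM=23
i=13 t=22 v=3: → [18,24); WM=23
i=14 t=29 v=8: → [24,30); WM=26; [18,24) fires=4

4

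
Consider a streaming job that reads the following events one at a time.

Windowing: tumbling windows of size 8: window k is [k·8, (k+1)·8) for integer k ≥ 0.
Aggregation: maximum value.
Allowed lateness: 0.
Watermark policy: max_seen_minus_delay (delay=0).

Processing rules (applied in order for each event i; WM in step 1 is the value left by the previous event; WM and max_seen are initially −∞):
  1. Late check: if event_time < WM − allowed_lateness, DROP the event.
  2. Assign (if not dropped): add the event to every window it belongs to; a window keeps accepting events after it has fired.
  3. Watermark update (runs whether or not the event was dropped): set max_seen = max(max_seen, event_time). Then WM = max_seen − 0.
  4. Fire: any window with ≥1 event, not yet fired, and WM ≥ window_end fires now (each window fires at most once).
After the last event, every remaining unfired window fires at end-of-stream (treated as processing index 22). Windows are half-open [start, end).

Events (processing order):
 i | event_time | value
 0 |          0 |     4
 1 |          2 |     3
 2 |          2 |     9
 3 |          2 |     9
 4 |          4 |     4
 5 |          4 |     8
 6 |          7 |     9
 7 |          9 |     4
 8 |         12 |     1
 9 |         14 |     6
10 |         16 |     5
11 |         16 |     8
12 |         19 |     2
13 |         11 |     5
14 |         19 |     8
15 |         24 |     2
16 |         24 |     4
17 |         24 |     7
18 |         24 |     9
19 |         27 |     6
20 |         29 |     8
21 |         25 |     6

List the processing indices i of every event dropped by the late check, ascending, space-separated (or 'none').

i=0 t=0 v=4: → [0,8); WM=0
i=1 t=2 v=3: → [0,8); WM=2
i=2 t=2 v=9: → [0,8); WM=2
i=3 t=2 v=9: → [0,8); WM=2
i=4 t=4 v=4: → [0,8); WM=4
i=5 t=4 v=8: → [0,8); WM=4
i=6 t=7 v=9: → [0,8); WM=7
i=7 t=9 v=4: → [8,16); WM=9; [0,8) fires=9
i=8 t=12 v=1: → [8,16); WM=12
i=9 t=14 v=6: → [8,16); WM=14
i=10 t=16 v=5: → [16,24); WM=16; [8,16) fires=6
i=11 t=16 v=8: → [16,24); WM=16
i=12 t=19 v=2: → [16,24); WM=19
i=13 t=11 v=5: DROP (t<19-0); WM=19
i=14 t=19 v=8: → [16,24); WM=19
i=15 t=24 v=2: → [24,32); WM=24; [16,24) fires=8
i=16 t=24 v=4: → [24,32); WM=24
i=17 t=24 v=7: → [24,32); WM=24
i=18 t=24 v=9: → [24,32); WM=24
i=19 t=27 v=6: → [24,32); WM=27
i=20 t=29 v=8: → [24,32); WM=29
i=21 t=25 v=6: DROP (t<29-0); WM=29

13 21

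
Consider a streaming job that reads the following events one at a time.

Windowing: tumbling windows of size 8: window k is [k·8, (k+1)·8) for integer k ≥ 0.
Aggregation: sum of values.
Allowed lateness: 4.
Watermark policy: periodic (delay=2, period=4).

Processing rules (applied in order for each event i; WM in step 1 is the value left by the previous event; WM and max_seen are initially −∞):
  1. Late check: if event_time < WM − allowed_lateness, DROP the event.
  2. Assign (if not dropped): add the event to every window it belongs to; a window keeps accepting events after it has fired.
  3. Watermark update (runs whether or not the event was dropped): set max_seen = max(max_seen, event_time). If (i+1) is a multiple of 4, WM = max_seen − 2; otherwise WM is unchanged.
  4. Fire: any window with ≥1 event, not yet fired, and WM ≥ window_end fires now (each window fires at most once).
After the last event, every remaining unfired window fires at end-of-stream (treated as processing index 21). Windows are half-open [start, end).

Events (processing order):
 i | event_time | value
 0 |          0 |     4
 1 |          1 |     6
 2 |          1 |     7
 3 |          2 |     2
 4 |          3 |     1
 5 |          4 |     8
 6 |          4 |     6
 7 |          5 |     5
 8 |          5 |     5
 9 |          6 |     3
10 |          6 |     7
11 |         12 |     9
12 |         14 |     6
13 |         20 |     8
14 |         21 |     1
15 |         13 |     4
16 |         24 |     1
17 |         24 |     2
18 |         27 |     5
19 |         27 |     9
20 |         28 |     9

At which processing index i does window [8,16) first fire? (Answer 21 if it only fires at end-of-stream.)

15

i=0 t=0 v=4: → [0,8); WM=−∞
i=1 t=1 v=6: → [0,8); WM=−∞
i=2 t=1 v=7: → [0,8); WM=−∞
i=3 t=2 v=2: → [0,8); WM=0
i=4 t=3 v=1: → [0,8); WM=0
i=5 t=4 v=8: → [0,8); WM=0
i=6 t=4 v=6: → [0,8); WM=0
i=7 t=5 v=5: → [0,8); WM=3
i=8 t=5 v=5: → [0,8); WM=3
i=9 t=6 v=3: → [0,8); WM=3
i=10 t=6 v=7: → [0,8); WM=3
i=11 t=12 v=9: → [8,16); WM=10; [0,8) fires=54
i=12 t=14 v=6: → [8,16); WM=10
i=13 t=20 v=8: → [16,24); WM=10
i=14 t=21 v=1: → [16,24); WM=10
i=15 t=13 v=4: → [8,16); WM=19; [8,16) fires=19
i=16 t=24 v=1: → [24,32); WM=19
i=17 t=24 v=2: → [24,32); WM=19
i=18 t=27 v=5: → [24,32); WM=19
i=19 t=27 v=9: → [24,32); WM=25; [16,24) fires=9
i=20 t=28 v=9: → [24,32); WM=25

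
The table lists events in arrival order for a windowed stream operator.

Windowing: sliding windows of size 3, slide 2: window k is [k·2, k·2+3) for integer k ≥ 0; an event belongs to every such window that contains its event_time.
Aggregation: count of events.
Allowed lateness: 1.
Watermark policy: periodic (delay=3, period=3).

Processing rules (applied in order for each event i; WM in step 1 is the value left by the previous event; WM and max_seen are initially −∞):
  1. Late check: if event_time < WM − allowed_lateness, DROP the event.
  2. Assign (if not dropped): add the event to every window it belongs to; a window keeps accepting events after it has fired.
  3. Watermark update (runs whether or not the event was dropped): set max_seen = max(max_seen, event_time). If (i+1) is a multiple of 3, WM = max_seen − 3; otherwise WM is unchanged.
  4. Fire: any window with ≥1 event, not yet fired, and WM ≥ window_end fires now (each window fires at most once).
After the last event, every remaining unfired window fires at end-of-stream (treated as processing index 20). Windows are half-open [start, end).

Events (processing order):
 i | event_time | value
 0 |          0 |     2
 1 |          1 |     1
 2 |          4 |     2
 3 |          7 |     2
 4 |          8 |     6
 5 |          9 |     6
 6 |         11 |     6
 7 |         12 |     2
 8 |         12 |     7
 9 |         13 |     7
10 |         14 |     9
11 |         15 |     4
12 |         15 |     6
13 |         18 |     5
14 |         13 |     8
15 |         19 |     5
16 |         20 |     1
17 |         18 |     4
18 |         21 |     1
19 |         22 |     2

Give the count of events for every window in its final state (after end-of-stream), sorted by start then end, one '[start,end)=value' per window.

[0,3)=2 [2,5)=1 [4,7)=1 [6,9)=2 [8,11)=2 [10,13)=3 [12,15)=5 [14,17)=3 [16,19)=2 [18,21)=4 [20,23)=3 [22,25)=1

i=0 t=0 v=2: → [0,3); WM=−∞
i=1 t=1 v=1: → [0,3); WM=−∞
i=2 t=4 v=2: → [4,7),[2,5); WM=1
i=3 t=7 v=2: → [6,9); WM=1
i=4 t=8 v=6: → [8,11),[6,9); WM=1
i=5 t=9 v=6: → [8,11); WM=6; [0,3) fires=2 [2,5) fires=1
i=6 t=11 v=6: → [10,13); WM=6
i=7 t=12 v=2: → [12,15),[10,13); WM=6
i=8 t=12 v=7: → [12,15),[10,13); WM=9; [4,7) fires=1 [6,9) fires=2
i=9 t=13 v=7: → [12,15); WM=9
i=10 t=14 v=9: → [14,17),[12,15); WM=9
i=11 t=15 v=4: → [14,17); WM=12; [8,11) fires=2
i=12 t=15 v=6: → [14,17); WM=12
i=13 t=18 v=5: → [18,21),[16,19); WM=12
i=14 t=13 v=8: → [12,15); WM=15; [10,13) fires=3 [12,15) fires=5
i=15 t=19 v=5: → [18,21); WM=15
i=16 t=20 v=1: → [20,23),[18,21); WM=15
i=17 t=18 v=4: → [18,21),[16,19); WM=17; [14,17) fires=3
i=18 t=21 v=1: → [20,23); WM=17
i=19 t=22 v=2: → [22,25),[20,23); WM=17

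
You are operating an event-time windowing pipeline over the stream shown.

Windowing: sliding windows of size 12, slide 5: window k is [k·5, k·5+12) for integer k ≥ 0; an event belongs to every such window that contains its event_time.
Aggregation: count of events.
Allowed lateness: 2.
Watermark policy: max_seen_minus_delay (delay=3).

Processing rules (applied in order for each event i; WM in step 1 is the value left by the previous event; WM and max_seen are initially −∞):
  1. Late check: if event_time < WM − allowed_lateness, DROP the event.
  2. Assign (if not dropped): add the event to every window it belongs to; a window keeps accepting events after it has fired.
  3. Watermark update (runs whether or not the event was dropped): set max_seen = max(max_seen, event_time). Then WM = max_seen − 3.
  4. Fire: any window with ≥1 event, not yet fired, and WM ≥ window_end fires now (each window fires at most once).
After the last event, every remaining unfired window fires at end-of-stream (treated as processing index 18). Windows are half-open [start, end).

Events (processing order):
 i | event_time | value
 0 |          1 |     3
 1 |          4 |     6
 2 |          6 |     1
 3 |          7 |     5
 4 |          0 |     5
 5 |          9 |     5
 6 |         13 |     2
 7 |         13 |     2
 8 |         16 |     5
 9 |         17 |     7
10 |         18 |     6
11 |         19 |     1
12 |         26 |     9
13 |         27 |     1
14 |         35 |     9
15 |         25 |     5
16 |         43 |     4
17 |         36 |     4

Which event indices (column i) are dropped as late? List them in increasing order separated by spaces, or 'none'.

i=0 t=1 v=3: → [0,12); WM=-2
i=1 t=4 v=6: → [0,12); WM=1
i=2 t=6 v=1: → [5,17),[0,12); WM=3
i=3 t=7 v=5: → [5,17),[0,12); WM=4
i=4 t=0 v=5: DROP (t<4-2); WM=4
i=5 t=9 v=5: → [5,17),[0,12); WM=6
i=6 t=13 v=2: → [10,22),[5,17); WM=10
i=7 t=13 v=2: → [10,22),[5,17); WM=10
i=8 t=16 v=5: → [15,27),[10,22),[5,17); WM=13; [0,12) fires=5
i=9 t=17 v=7: → [15,27),[10,22); WM=14
i=10 t=18 v=6: → [15,27),[10,22); WM=15
i=11 t=19 v=1: → [15,27),[10,22); WM=16
i=12 t=26 v=9: → [25,37),[20,32),[15,27); WM=23; [5,17) fires=6 [10,22) fires=6
i=13 t=27 v=1: → [25,37),[20,32); WM=24
i=14 t=35 v=9: → [35,47),[30,42),[25,37); WM=32; [15,27) fires=5 [20,32) fires=2
i=15 t=25 v=5: DROP (t<32-2); WM=32
i=16 t=43 v=4: → [40,52),[35,47); WM=40; [25,37) fires=3
i=17 t=36 v=4: DROP (t<40-2); WM=40

4 15 17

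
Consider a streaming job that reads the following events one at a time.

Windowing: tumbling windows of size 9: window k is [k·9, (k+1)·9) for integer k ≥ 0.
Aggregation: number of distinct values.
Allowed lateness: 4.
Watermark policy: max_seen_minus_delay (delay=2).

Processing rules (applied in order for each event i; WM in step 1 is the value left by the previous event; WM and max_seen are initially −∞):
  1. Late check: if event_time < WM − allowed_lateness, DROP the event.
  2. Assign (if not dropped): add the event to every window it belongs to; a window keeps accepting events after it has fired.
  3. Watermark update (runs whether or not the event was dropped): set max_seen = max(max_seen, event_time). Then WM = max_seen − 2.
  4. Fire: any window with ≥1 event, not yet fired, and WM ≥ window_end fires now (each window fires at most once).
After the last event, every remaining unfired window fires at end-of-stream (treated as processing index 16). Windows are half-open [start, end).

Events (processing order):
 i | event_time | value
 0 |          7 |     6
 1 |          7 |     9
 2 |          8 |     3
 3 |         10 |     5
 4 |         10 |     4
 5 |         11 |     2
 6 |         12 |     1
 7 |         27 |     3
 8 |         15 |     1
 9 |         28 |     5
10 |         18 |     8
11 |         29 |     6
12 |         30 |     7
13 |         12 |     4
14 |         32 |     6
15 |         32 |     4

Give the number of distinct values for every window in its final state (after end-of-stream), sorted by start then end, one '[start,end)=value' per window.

[0,9)=3 [9,18)=4 [27,36)=5

i=0 t=7 v=6: → [0,9); WM=5
i=1 t=7 v=9: → [0,9); WM=5
i=2 t=8 v=3: → [0,9); WM=6
i=3 t=10 v=5: → [9,18); WM=8
i=4 t=10 v=4: → [9,18); WM=8
i=5 t=11 v=2: → [9,18); WM=9; [0,9) fires=3
i=6 t=12 v=1: → [9,18); WM=10
i=7 t=27 v=3: → [27,36); WM=25; [9,18) fires=4
i=8 t=15 v=1: DROP (t<25-4); WM=25
i=9 t=28 v=5: → [27,36); WM=26
i=10 t=18 v=8: DROP (t<26-4); WM=26
i=11 t=29 v=6: → [27,36); WM=27
i=12 t=30 v=7: → [27,36); WM=28
i=13 t=12 v=4: DROP (t<28-4); WM=28
i=14 t=32 v=6: → [27,36); WM=30
i=15 t=32 v=4: → [27,36); WM=30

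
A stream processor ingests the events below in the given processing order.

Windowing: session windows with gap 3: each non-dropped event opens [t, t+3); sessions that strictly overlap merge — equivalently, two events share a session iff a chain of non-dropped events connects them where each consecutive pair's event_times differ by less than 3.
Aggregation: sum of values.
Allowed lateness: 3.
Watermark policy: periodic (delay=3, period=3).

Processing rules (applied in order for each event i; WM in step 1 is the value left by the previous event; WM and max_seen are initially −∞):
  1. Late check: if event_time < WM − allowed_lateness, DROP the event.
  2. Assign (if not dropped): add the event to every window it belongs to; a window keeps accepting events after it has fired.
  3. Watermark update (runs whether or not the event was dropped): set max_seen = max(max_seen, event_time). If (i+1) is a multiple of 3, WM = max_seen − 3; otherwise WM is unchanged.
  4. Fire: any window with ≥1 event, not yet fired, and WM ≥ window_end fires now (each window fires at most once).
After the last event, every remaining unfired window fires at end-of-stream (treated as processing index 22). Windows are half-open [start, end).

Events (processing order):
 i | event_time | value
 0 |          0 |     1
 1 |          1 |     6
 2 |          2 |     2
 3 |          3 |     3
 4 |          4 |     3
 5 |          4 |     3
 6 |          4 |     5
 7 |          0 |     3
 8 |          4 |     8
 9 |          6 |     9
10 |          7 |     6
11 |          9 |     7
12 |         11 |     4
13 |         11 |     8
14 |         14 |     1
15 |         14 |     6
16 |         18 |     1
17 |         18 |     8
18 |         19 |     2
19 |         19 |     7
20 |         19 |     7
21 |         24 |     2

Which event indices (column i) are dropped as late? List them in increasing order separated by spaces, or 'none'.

i=0 t=0 v=1: → [0,3); WM=−∞
i=1 t=1 v=6: → [0,4); WM=−∞
i=2 t=2 v=2: → [0,5); WM=-1
i=3 t=3 v=3: → [0,6); WM=-1
i=4 t=4 v=3: → [0,7); WM=-1
i=5 t=4 v=3: → [0,7); WM=1
i=6 t=4 v=5: → [0,7); WM=1
i=7 t=0 v=3: → [0,7); WM=1
i=8 t=4 v=8: → [0,7); WM=1
i=9 t=6 v=9: → [0,9); WM=1
i=10 t=7 v=6: → [0,10); WM=1
i=11 t=9 v=7: → [0,12); WM=6
i=12 t=11 v=4: → [0,14); WM=6
i=13 t=11 v=8: → [0,14); WM=6
i=14 t=14 v=1: → [14,17); WM=11
i=15 t=14 v=6: → [14,17); WM=11
i=16 t=18 v=1: → [18,21); WM=11
i=17 t=18 v=8: → [18,21); WM=15
i=18 t=19 v=2: → [18,22); WM=15
i=19 t=19 v=7: → [18,22); WM=15
i=20 t=19 v=7: → [18,22); WM=16
i=21 t=24 v=2: → [24,27); WM=16

none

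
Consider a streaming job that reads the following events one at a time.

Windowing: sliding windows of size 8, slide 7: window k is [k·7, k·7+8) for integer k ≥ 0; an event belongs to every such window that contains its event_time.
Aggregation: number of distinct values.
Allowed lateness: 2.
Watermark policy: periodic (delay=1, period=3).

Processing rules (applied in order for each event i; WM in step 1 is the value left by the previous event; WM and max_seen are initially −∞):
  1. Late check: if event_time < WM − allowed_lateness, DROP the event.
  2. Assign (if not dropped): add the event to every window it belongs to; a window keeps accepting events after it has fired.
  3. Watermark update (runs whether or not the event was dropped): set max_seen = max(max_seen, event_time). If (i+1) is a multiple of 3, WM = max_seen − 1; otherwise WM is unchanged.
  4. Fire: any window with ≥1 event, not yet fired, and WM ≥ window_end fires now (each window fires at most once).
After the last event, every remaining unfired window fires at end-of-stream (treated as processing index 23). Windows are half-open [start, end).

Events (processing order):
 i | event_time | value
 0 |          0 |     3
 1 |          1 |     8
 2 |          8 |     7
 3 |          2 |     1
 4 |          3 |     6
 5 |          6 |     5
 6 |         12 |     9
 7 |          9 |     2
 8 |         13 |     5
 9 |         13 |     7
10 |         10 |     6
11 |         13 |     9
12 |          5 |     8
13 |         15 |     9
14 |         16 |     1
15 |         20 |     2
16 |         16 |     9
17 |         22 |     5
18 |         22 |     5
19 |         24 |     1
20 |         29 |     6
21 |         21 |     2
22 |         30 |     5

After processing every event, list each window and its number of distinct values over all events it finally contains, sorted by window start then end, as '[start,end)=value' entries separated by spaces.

[0,8)=3 [7,15)=5 [14,22)=3 [21,29)=2 [28,36)=2

i=0 t=0 v=3: → [0,8); WM=−∞
i=1 t=1 v=8: → [0,8); WM=−∞
i=2 t=8 v=7: → [7,15); WM=7
i=3 t=2 v=1: DROP (t<7-2); WM=7
i=4 t=3 v=6: DROP (t<7-2); WM=7
i=5 t=6 v=5: → [0,8); WM=7
i=6 t=12 v=9: → [7,15); WM=7
i=7 t=9 v=2: → [7,15); WM=7
i=8 t=13 v=5: → [7,15); WM=12; [0,8) fires=3
i=9 t=13 v=7: → [7,15); WM=12
i=10 t=10 v=6: → [7,15); WM=12
i=11 t=13 v=9: → [7,15); WM=12
i=12 t=5 v=8: DROP (t<12-2); WM=12
i=13 t=15 v=9: → [14,22); WM=12
i=14 t=16 v=1: → [14,22); WM=15; [7,15) fires=5
i=15 t=20 v=2: → [14,22); WM=15
i=16 t=16 v=9: → [14,22); WM=15
i=17 t=22 v=5: → [21,29); WM=21
i=18 t=22 v=5: → [21,29); WM=21
i=19 t=24 v=1: → [21,29); WM=21
i=20 t=29 v=6: → [28,36); WM=28; [14,22) fires=3
i=21 t=21 v=2: DROP (t<28-2); WM=28
i=22 t=30 v=5: → [28,36); WM=28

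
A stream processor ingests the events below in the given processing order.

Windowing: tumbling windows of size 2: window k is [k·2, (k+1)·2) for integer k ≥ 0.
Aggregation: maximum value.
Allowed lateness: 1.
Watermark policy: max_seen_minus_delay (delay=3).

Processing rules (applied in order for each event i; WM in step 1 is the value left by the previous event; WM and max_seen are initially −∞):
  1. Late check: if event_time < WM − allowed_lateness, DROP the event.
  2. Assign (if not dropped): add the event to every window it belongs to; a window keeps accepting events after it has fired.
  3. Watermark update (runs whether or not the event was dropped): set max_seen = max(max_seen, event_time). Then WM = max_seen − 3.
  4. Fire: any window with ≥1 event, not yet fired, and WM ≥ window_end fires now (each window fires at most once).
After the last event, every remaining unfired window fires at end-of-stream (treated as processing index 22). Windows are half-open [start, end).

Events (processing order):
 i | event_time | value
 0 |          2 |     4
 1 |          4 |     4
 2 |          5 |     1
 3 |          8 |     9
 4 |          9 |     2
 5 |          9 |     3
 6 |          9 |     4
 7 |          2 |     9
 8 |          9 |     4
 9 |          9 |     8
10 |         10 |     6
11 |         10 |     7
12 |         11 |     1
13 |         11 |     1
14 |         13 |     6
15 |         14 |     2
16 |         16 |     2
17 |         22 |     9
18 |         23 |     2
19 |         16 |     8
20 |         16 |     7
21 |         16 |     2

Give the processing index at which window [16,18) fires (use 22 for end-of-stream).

17

i=0 t=2 v=4: → [2,4); WM=-1
i=1 t=4 v=4: → [4,6); WM=1
i=2 t=5 v=1: → [4,6); WM=2
i=3 t=8 v=9: → [8,10); WM=5; [2,4) fires=4
i=4 t=9 v=2: → [8,10); WM=6; [4,6) fires=4
i=5 t=9 v=3: → [8,10); WM=6
i=6 t=9 v=4: → [8,10); WM=6
i=7 t=2 v=9: DROP (t<6-1); WM=6
i=8 t=9 v=4: → [8,10); WM=6
i=9 t=9 v=8: → [8,10); WM=6
i=10 t=10 v=6: → [10,12); WM=7
i=11 t=10 v=7: → [10,12); WM=7
i=12 t=11 v=1: → [10,12); WM=8
i=13 t=11 v=1: → [10,12); WM=8
i=14 t=13 v=6: → [12,14); WM=10; [8,10) fires=9
i=15 t=14 v=2: → [14,16); WM=11
i=16 t=16 v=2: → [16,18); WM=13; [10,12) fires=7
i=17 t=22 v=9: → [22,24); WM=19; [12,14) fires=6 [14,16) fires=2 [16,18) fires=2
i=18 t=23 v=2: → [22,24); WM=20
i=19 t=16 v=8: DROP (t<20-1); WM=20
i=20 t=16 v=7: DROP (t<20-1); WM=20
i=21 t=16 v=2: DROP (t<20-1); WM=20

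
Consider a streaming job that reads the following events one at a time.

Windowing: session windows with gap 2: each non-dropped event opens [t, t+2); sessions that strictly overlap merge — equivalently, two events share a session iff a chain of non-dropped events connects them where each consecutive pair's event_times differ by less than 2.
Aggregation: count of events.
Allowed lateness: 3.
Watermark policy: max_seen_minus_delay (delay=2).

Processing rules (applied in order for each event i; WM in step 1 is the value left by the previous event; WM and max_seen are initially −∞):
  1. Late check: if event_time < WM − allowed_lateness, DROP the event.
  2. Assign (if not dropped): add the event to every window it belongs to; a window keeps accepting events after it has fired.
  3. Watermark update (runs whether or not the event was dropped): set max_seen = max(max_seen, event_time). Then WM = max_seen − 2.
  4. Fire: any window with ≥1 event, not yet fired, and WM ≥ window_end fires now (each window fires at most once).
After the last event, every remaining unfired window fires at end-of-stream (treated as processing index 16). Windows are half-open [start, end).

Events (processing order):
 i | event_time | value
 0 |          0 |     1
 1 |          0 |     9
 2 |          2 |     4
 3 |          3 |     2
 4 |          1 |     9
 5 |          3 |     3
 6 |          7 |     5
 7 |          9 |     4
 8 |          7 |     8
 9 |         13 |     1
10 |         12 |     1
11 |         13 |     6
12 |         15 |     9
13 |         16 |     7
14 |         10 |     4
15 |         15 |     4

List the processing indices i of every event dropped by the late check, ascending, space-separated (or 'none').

i=0 t=0 v=1: → [0,2); WM=-2
i=1 t=0 v=9: → [0,2); WM=-2
i=2 t=2 v=4: → [2,4); WM=0
i=3 t=3 v=2: → [2,5); WM=1
i=4 t=1 v=9: → [0,5); WM=1
i=5 t=3 v=3: → [0,5); WM=1
i=6 t=7 v=5: → [7,9); WM=5
i=7 t=9 v=4: → [9,11); WM=7
i=8 t=7 v=8: → [7,9); WM=7
i=9 t=13 v=1: → [13,15); WM=11
i=10 t=12 v=1: → [12,15); WM=11
i=11 t=13 v=6: → [12,15); WM=11
i=12 t=15 v=9: → [15,17); WM=13
i=13 t=16 v=7: → [15,18); WM=14
i=14 t=10 v=4: DROP (t<14-3); WM=14
i=15 t=15 v=4: → [15,18); WM=14

14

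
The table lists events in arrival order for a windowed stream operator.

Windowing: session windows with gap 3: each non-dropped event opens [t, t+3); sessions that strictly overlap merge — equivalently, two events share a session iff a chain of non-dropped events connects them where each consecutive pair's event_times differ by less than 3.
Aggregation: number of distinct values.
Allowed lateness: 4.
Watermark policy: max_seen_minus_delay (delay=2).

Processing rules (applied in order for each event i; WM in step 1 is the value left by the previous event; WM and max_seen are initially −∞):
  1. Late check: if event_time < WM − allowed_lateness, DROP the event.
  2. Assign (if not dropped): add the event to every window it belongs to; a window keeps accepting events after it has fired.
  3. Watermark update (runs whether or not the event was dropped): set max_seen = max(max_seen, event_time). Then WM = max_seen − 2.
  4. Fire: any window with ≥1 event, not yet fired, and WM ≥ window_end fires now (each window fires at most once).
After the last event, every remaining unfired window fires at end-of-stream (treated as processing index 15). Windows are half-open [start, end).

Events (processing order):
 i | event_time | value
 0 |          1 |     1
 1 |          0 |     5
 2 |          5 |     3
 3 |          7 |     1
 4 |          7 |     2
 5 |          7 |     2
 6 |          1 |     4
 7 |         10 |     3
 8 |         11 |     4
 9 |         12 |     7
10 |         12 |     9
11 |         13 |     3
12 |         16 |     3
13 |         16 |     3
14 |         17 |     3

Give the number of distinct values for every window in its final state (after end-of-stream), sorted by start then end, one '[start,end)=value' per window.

i=0 t=1 v=1: → [1,4); WM=-1
i=1 t=0 v=5: → [0,4); WM=-1
i=2 t=5 v=3: → [5,8); WM=3
i=3 t=7 v=1: → [5,10); WM=5
i=4 t=7 v=2: → [5,10); WM=5
i=5 t=7 v=2: → [5,10); WM=5
i=6 t=1 v=4: → [0,4); WM=5
i=7 t=10 v=3: → [10,13); WM=8
i=8 t=11 v=4: → [10,14); WM=9
i=9 t=12 v=7: → [10,15); WM=10
i=10 t=12 v=9: → [10,15); WM=10
i=11 t=13 v=3: → [10,16); WM=11
i=12 t=16 v=3: → [16,19); WM=14
i=13 t=16 v=3: → [16,19); WM=14
i=14 t=17 v=3: → [16,20); WM=15

[0,4)=3 [5,10)=3 [10,16)=4 [16,20)=1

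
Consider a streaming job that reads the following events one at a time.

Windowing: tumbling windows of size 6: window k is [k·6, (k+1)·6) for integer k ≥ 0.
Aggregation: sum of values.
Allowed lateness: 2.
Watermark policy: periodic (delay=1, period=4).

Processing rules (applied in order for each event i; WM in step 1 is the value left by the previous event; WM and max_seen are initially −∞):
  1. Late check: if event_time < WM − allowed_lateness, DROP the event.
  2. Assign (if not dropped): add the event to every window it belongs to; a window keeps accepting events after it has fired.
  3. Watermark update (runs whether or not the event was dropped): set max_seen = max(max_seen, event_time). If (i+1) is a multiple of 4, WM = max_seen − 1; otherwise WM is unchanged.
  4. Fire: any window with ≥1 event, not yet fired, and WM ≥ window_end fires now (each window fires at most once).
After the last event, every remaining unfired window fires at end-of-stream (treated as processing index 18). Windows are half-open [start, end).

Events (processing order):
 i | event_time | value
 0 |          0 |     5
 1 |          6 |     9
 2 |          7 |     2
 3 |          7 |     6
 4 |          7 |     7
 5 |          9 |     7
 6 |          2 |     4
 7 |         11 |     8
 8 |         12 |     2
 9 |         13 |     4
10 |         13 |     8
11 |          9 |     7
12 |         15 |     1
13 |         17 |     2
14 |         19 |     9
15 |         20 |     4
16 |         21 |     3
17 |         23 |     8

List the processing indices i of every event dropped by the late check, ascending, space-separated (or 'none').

6

i=0 t=0 v=5: → [0,6); WM=−∞
i=1 t=6 v=9: → [6,12); WM=−∞
i=2 t=7 v=2: → [6,12); WM=−∞
i=3 t=7 v=6: → [6,12); WM=6; [0,6) fires=5
i=4 t=7 v=7: → [6,12); WM=6
i=5 t=9 v=7: → [6,12); WM=6
i=6 t=2 v=4: DROP (t<6-2); WM=6
i=7 t=11 v=8: → [6,12); WM=10
i=8 t=12 v=2: → [12,18); WM=10
i=9 t=13 v=4: → [12,18); WM=10
i=10 t=13 v=8: → [12,18); WM=10
i=11 t=9 v=7: → [6,12); WM=12; [6,12) fires=46
i=12 t=15 v=1: → [12,18); WM=12
i=13 t=17 v=2: → [12,18); WM=12
i=14 t=19 v=9: → [18,24); WM=12
i=15 t=20 v=4: → [18,24); WM=19; [12,18) fires=17
i=16 t=21 v=3: → [18,24); WM=19
i=17 t=23 v=8: → [18,24); WM=19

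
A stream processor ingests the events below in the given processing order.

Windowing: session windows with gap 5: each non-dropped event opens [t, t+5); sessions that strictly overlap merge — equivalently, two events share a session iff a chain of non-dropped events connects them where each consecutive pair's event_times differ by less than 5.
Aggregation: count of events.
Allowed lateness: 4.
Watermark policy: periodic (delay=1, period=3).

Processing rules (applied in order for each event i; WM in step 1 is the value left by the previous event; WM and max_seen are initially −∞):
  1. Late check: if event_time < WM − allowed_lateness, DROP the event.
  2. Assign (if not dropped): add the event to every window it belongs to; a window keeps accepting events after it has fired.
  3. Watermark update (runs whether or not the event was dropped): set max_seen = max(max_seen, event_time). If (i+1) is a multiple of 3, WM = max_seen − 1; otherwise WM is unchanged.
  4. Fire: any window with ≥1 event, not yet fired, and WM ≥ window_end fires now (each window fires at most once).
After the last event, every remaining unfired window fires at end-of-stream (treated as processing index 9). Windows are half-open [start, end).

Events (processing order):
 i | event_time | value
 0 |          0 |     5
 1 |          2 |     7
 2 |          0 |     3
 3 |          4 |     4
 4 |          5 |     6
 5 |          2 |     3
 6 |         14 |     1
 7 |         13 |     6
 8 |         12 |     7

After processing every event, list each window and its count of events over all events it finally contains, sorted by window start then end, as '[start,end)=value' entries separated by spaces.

[0,10)=6 [12,19)=3

i=0 t=0 v=5: → [0,5); WM=−∞
i=1 t=2 v=7: → [0,7); WM=−∞
i=2 t=0 v=3: → [0,7); WM=1
i=3 t=4 v=4: → [0,9); WM=1
i=4 t=5 v=6: → [0,10); WM=1
i=5 t=2 v=3: → [0,10); WM=4
i=6 t=14 v=1: → [14,19); WM=4
i=7 t=13 v=6: → [13,19); WM=4
i=8 t=12 v=7: → [12,19); WM=13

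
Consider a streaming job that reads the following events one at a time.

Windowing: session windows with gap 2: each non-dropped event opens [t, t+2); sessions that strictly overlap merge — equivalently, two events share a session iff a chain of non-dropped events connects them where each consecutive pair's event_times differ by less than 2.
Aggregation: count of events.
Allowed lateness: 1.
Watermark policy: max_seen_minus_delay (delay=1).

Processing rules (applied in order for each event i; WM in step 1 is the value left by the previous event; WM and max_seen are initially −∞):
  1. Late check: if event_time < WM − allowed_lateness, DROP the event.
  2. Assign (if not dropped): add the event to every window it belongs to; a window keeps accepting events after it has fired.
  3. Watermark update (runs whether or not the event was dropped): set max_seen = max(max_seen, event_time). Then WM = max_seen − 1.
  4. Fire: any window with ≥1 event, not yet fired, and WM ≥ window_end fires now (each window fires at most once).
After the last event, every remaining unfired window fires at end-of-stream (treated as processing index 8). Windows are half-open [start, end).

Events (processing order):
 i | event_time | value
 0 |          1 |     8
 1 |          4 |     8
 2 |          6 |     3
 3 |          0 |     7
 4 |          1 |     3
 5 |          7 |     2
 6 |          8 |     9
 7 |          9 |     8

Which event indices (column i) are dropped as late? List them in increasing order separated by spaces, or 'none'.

3 4

i=0 t=1 v=8: → [1,3); WM=0
i=1 t=4 v=8: → [4,6); WM=3
i=2 t=6 v=3: → [6,8); WM=5
i=3 t=0 v=7: DROP (t<5-1); WM=5
i=4 t=1 v=3: DROP (t<5-1); WM=5
i=5 t=7 v=2: → [6,9); WM=6
i=6 t=8 v=9: → [6,10); WM=7
i=7 t=9 v=8: → [6,11); WM=8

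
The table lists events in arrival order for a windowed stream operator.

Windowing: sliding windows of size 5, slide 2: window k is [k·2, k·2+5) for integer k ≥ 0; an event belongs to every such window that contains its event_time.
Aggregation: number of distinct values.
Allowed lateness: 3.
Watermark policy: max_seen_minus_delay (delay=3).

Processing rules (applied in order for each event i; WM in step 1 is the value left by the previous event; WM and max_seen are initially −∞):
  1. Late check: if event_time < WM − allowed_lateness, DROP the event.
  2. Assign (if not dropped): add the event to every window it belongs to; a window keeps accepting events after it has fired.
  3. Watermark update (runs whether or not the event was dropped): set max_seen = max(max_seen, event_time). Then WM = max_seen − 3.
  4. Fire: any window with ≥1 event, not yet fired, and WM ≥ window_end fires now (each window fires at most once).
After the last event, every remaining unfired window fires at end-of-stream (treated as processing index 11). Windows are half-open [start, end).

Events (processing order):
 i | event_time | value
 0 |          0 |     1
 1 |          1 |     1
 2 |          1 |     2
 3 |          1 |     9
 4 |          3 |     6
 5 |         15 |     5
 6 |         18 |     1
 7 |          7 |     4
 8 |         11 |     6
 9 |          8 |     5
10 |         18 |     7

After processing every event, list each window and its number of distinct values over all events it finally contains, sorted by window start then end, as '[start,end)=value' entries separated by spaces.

[0,5)=4 [2,7)=1 [12,17)=1 [14,19)=3 [16,21)=2 [18,23)=2

i=0 t=0 v=1: → [0,5); WM=-3
i=1 t=1 v=1: → [0,5); WM=-2
i=2 t=1 v=2: → [0,5); WM=-2
i=3 t=1 v=9: → [0,5); WM=-2
i=4 t=3 v=6: → [2,7),[0,5); WM=0
i=5 t=15 v=5: → [14,19),[12,17); WM=12; [0,5) fires=4 [2,7) fires=1
i=6 t=18 v=1: → [18,23),[16,21),[14,19); WM=15
i=7 t=7 v=4: DROP (t<15-3); WM=15
i=8 t=11 v=6: DROP (t<15-3); WM=15
i=9 t=8 v=5: DROP (t<15-3); WM=15
i=10 t=18 v=7: → [18,23),[16,21),[14,19); WM=15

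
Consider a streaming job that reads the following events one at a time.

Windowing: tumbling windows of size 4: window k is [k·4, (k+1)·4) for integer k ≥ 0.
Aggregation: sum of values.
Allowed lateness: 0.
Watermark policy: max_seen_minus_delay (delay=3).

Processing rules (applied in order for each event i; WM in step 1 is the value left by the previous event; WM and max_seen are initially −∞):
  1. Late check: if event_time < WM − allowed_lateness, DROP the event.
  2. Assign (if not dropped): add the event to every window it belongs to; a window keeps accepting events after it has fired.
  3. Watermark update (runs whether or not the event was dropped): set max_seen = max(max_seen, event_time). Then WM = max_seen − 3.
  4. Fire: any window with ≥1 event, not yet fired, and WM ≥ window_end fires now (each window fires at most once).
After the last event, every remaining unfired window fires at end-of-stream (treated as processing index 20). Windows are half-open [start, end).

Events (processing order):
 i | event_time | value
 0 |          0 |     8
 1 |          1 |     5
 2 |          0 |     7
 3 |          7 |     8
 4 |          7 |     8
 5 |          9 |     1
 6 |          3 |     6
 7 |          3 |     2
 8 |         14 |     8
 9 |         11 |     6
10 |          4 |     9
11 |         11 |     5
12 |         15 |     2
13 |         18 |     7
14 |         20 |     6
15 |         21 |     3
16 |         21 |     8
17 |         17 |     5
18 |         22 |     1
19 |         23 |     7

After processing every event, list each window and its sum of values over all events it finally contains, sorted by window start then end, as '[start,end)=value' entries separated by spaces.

i=0 t=0 v=8: → [0,4); WM=-3
i=1 t=1 v=5: → [0,4); WM=-2
i=2 t=0 v=7: → [0,4); WM=-2
i=3 t=7 v=8: → [4,8); WM=4; [0,4) fires=20
i=4 t=7 v=8: → [4,8); WM=4
i=5 t=9 v=1: → [8,12); WM=6
i=6 t=3 v=6: DROP (t<6-0); WM=6
i=7 t=3 v=2: DROP (t<6-0); WM=6
i=8 t=14 v=8: → [12,16); WM=11; [4,8) fires=16
i=9 t=11 v=6: → [8,12); WM=11
i=10 t=4 v=9: DROP (t<11-0); WM=11
i=11 t=11 v=5: → [8,12); WM=11
i=12 t=15 v=2: → [12,16); WM=12; [8,12) fires=12
i=13 t=18 v=7: → [16,20); WM=15
i=14 t=20 v=6: → [20,24); WM=17; [12,16) fires=10
i=15 t=21 v=3: → [20,24); WM=18
i=16 t=21 v=8: → [20,24); WM=18
i=17 t=17 v=5: DROP (t<18-0); WM=18
i=18 t=22 v=1: → [20,24); WM=19
i=19 t=23 v=7: → [20,24); WM=20; [16,20) fires=7

[0,4)=20 [4,8)=16 [8,12)=12 [12,16)=10 [16,20)=7 [20,24)=25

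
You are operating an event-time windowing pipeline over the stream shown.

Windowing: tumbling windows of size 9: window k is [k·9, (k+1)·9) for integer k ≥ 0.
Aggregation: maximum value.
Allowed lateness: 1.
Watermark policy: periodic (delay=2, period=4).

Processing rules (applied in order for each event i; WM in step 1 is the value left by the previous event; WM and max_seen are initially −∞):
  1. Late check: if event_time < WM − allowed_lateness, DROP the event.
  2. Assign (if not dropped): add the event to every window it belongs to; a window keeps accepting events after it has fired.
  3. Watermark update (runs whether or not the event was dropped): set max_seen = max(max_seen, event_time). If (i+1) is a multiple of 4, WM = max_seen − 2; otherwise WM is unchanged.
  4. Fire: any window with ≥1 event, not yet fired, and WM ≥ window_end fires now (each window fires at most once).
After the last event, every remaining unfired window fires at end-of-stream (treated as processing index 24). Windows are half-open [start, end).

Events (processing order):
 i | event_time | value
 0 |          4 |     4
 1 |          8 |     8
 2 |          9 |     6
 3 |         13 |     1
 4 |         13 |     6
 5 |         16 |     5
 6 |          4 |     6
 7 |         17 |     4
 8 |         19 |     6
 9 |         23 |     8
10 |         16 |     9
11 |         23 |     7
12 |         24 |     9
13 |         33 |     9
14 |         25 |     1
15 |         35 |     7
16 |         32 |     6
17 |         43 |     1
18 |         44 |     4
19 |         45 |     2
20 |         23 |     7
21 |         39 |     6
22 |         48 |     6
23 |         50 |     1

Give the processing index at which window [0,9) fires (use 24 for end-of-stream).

i=0 t=4 v=4: → [0,9); WM=−∞
i=1 t=8 v=8: → [0,9); WM=−∞
i=2 t=9 v=6: → [9,18); WM=−∞
i=3 t=13 v=1: → [9,18); WM=11; [0,9) fires=8
i=4 t=13 v=6: → [9,18); WM=11
i=5 t=16 v=5: → [9,18); WM=11
i=6 t=4 v=6: DROP (t<11-1); WM=11
i=7 t=17 v=4: → [9,18); WM=15
i=8 t=19 v=6: → [18,27); WM=15
i=9 t=23 v=8: → [18,27); WM=15
i=10 t=16 v=9: → [9,18); WM=15
i=11 t=23 v=7: → [18,27); WM=21; [9,18) fires=9
i=12 t=24 v=9: → [18,27); WM=21
i=13 t=33 v=9: → [27,36); WM=21
i=14 t=25 v=1: → [18,27); WM=21
i=15 t=35 v=7: → [27,36); WM=33; [18,27) fires=9
i=16 t=32 v=6: → [27,36); WM=33
i=17 t=43 v=1: → [36,45); WM=33
i=18 t=44 v=4: → [36,45); WM=33
i=19 t=45 v=2: → [45,54); WM=43; [27,36) fires=9
i=20 t=23 v=7: DROP (t<43-1); WM=43
i=21 t=39 v=6: DROP (t<43-1); WM=43
i=22 t=48 v=6: → [45,54); WM=43
i=23 t=50 v=1: → [45,54); WM=48; [36,45) fires=4

3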